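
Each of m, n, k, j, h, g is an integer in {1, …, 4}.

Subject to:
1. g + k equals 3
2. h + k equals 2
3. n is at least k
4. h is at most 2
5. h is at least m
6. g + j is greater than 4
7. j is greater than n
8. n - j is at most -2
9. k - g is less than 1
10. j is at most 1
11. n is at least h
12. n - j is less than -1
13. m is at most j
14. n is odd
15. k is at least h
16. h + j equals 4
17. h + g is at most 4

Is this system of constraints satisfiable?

From constraint 4: h ≤ 2. From constraint 10: j ≤ 1. Hence h + j ≤ 3. But constraint 16 requires h + j = 4, and 4 > 3. Contradiction.

Unsatisfiable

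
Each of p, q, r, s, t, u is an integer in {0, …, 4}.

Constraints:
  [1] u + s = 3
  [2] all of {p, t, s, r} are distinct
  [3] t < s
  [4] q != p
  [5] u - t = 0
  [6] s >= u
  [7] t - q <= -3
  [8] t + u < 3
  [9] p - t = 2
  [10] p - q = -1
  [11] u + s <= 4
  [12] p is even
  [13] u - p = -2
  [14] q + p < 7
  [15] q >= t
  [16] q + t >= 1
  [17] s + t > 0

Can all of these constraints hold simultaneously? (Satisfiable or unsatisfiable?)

Satisfiable

Setting (p, q, r, s, t, u) = (2, 3, 1, 3, 0, 0) satisfies everything: constraint 1: u + s = 3; constraint 5: u - t = 0; constraint 7: t - q = -3, and the others follow.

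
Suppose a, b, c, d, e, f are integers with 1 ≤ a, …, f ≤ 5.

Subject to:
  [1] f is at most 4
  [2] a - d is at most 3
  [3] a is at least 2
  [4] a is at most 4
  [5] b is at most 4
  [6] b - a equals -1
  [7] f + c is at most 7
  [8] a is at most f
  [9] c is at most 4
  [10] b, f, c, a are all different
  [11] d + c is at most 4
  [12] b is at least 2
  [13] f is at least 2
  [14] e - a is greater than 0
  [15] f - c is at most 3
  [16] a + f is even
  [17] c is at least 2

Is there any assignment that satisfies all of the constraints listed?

Unsatisfiable

Constraints 1, 3, 4, 5, 9, 12, 13, and 17 confine each of b, f, c, a to the 3 values {2, …, 4}.
Constraint 10 requires all 4 of them to be distinct, but only 3 values are available — impossible by the pigeonhole principle.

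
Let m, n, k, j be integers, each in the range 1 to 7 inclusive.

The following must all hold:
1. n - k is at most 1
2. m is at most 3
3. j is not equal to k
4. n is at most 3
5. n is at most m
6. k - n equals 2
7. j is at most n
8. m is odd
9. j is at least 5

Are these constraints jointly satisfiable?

Unsatisfiable

From constraints 7 and 9: n ≥ j and j ≥ 5, so n ≥ 5. From constraints 2 and 5: n ≤ m and m ≤ 3, so n ≤ 3. But 3 < 5, so no value of n works.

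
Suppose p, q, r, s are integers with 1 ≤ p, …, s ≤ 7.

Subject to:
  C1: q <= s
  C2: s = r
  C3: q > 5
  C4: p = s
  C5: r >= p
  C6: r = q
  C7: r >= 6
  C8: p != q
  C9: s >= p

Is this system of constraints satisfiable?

Unsatisfiable

From constraints 2, 4, and 6, p = s = r = q, so p = q. But constraint 8 says p ≠ q. Contradiction.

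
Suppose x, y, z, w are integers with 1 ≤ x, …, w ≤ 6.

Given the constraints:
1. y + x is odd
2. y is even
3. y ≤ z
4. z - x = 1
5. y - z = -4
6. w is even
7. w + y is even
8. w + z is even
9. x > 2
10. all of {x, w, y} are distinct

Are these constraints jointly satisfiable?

Satisfiable

Take x = 5, y = 2, z = 6, w = 6. Then constraint 4: z - x = 1; constraint 5: y - z = -4; constraint 10: values 5, 6, 2 are distinct, and every other listed constraint is also met.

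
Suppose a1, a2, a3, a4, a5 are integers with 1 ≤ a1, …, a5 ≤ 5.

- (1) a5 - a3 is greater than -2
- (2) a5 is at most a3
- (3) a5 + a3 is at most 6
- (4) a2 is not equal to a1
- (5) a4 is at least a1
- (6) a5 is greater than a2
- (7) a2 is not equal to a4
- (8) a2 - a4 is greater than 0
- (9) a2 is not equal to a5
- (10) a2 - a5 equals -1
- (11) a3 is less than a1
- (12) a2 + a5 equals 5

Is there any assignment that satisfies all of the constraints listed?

Constraints 2, 5, 6, 8, and 11 give a3 < a1, a1 ≤ a4, a4 < a2, a2 < a5, a5 ≤ a3. Chaining: a3 < a1 ≤ a4 < a2 < a5 ≤ a3, which forces a3 < a3 — impossible.

Unsatisfiable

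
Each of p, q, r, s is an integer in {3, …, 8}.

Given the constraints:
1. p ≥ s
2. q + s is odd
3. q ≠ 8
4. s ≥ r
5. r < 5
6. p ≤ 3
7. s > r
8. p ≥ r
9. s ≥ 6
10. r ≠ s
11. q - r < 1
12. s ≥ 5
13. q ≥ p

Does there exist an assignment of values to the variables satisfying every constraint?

From constraints 1 and 9: p ≥ s and s ≥ 6, so p ≥ 6. From constraint 6: p ≤ 3. But 3 < 6, so no value of p works.

Unsatisfiable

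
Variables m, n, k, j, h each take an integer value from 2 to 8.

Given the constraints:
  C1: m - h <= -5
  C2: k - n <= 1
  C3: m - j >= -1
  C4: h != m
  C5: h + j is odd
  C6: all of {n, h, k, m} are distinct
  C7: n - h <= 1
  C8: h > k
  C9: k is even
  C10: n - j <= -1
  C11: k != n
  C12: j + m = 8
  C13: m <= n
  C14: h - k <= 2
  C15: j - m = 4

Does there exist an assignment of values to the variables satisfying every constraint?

Constraints 1, 2, 3, 10, and 14 give n − k ≥ -1, k − h ≥ -2, h − m ≥ 5, m − j ≥ -1, j − n ≥ 1.
Adding all 5 inequalities: the left sides telescope to 0, and the right sides sum to (-1) + (-2) + 5 + (-1) + 1 = 2. So 0 ≥ 2, which is false.

Unsatisfiable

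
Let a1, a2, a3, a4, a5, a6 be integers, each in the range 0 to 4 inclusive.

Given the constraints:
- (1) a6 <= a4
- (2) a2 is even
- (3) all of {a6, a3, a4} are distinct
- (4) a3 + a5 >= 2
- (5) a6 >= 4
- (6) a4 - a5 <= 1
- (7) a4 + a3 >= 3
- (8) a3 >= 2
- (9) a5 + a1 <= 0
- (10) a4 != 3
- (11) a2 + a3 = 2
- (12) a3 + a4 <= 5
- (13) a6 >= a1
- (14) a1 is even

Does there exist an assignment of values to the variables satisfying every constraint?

From constraint 8: a3 ≥ 2. From constraints 1 and 5: a4 ≥ a6 ≥ 4. Hence a3 + a4 ≥ 6. But constraint 12 requires a3 + a4 ≤ 5, and 5 < 6. Contradiction.

Unsatisfiable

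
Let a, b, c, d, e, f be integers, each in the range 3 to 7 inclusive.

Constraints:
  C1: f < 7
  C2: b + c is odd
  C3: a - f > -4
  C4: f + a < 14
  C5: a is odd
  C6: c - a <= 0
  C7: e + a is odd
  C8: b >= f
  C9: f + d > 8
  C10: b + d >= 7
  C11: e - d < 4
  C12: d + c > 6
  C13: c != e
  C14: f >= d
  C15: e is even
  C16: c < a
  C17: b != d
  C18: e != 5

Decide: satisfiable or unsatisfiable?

Try a = 5, b = 6, c = 3, d = 4, e = 6, f = 6.
Check constraint 3: a - f = -1; constraint 4: f + a = 11; constraint 6: c - a = -2. The remaining constraints are straightforward to verify.

Satisfiable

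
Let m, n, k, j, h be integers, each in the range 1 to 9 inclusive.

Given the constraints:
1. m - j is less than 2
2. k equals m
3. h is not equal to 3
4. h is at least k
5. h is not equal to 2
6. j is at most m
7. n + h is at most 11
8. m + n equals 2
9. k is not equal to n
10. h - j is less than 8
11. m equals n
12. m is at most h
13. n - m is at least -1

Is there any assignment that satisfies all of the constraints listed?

From constraints 2 and 11, k = m = n, so k = n. But constraint 9 says k ≠ n. Contradiction.

Unsatisfiable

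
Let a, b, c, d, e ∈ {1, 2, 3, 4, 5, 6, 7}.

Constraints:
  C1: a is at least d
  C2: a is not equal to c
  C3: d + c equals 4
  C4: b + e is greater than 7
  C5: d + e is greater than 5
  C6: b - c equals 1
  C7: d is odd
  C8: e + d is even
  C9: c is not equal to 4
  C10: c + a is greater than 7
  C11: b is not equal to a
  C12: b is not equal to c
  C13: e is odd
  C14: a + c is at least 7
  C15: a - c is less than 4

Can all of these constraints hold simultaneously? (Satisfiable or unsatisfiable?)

Setting (a, b, c, d, e) = (5, 4, 3, 1, 5) satisfies everything: constraint 3: d + c = 4; constraint 4: b + e = 9, and the others follow.

Satisfiable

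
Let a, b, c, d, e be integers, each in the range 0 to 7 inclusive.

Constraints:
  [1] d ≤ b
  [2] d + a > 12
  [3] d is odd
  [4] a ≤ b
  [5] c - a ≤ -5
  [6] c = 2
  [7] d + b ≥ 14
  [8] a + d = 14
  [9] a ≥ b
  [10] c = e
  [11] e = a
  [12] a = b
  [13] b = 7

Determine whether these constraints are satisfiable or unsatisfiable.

Constraint 6 fixes c = 2 and constraint 13 fixes b = 7. Constraints 10, 11, and 12 give c = e = a = b, so c = b. But 2 ≠ 7 — contradiction.

Unsatisfiable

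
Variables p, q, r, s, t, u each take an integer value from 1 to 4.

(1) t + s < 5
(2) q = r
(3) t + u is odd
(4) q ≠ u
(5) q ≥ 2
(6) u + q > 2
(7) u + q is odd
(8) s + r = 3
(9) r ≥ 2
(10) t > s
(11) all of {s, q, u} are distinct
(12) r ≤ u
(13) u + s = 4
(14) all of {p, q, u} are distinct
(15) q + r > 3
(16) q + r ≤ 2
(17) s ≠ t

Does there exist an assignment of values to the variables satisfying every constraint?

Unsatisfiable

From constraint 5: q ≥ 2. From constraint 9: r ≥ 2. Hence q + r ≥ 4. But constraint 16 requires q + r ≤ 2, and 2 < 4. Contradiction.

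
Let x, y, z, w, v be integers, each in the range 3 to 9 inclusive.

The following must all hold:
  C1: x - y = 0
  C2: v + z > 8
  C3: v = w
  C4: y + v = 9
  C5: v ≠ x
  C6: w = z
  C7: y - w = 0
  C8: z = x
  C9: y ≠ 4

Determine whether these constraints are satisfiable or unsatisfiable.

Unsatisfiable

From constraints 3, 6, and 8, v = w = z = x, so v = x. But constraint 5 says v ≠ x. Contradiction.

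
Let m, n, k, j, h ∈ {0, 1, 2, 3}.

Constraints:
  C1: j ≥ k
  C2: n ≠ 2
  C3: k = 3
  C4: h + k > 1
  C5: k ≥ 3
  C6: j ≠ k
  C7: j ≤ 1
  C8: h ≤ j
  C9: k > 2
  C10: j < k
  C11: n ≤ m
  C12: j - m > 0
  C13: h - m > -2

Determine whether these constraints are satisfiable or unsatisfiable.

Unsatisfiable

From constraint 5: k ≥ 3. From constraints 1 and 7: k ≤ j and j ≤ 1, so k ≤ 1. But 1 < 3, so no value of k works.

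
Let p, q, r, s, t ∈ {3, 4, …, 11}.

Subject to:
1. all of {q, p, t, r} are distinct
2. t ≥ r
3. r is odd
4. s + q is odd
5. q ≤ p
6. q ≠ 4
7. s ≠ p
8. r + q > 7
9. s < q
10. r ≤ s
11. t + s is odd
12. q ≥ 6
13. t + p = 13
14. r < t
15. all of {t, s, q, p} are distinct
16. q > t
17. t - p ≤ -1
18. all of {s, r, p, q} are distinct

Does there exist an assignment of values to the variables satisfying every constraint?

Satisfiable

Take p = 8, q = 7, r = 3, s = 6, t = 5. Then constraint 8: r + q = 10; constraint 13: t + p = 13, and every other listed constraint is also met.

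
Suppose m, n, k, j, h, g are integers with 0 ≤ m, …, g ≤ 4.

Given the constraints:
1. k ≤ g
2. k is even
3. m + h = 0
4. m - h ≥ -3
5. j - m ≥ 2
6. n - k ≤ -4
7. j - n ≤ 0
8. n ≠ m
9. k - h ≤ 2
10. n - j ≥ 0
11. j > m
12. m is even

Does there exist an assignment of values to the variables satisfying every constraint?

Unsatisfiable

Constraints 4, 5, 6, 7, and 9 give n − j ≥ 0, j − m ≥ 2, m − h ≥ -3, h − k ≥ -2, k − n ≥ 4.
Adding all 5 inequalities: the left sides telescope to 0, and the right sides sum to 0 + 2 + (-3) + (-2) + 4 = 1. So 0 ≥ 1, which is false.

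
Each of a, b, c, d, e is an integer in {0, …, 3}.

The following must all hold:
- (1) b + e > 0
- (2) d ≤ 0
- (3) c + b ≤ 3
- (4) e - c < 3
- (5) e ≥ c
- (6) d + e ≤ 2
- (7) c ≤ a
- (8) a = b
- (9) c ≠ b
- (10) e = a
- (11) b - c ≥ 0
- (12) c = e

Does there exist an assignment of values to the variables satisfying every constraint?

From constraints 8, 10, and 12, c = e = a = b, so c = b. But constraint 9 says c ≠ b. Contradiction.

Unsatisfiable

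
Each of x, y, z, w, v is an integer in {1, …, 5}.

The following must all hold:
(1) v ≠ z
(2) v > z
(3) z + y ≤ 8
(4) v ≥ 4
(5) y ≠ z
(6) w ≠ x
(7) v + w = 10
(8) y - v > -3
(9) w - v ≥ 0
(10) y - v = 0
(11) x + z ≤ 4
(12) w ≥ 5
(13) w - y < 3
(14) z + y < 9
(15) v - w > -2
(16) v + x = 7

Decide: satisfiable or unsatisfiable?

Satisfiable

Try x = 2, y = 5, z = 1, w = 5, v = 5.
Check constraint 3: z + y = 6; constraint 7: v + w = 10; constraint 8: y - v = 0. The remaining constraints are straightforward to verify.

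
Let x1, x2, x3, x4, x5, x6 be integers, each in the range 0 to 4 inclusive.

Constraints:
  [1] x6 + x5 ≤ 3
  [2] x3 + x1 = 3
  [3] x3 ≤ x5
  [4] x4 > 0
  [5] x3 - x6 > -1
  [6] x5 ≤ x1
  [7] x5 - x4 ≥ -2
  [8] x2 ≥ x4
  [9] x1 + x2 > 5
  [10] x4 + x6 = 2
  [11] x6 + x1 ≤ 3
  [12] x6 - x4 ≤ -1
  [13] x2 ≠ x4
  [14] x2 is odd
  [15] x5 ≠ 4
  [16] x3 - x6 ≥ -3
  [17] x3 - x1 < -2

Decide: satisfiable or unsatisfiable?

One satisfying assignment is x1 = 3, x2 = 3, x3 = 0, x4 = 2, x5 = 3, x6 = 0.
For the less obvious constraints — constraint 1: x6 + x5 = 3; constraint 2: x3 + x1 = 3 — and the others hold by inspection.

Satisfiable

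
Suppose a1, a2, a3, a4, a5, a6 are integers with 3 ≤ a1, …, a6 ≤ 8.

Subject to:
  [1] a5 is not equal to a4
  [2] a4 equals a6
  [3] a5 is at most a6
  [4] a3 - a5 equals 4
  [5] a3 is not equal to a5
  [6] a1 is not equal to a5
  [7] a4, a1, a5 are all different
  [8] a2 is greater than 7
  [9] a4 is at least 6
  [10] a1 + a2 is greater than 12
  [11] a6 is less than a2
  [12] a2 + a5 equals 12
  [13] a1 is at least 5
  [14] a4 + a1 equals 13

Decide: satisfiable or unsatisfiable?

Try a1 = 6, a2 = 8, a3 = 8, a4 = 7, a5 = 4, a6 = 7.
Check constraint 4: a3 - a5 = 4; constraint 10: a1 + a2 = 14. The remaining constraints are straightforward to verify.

Satisfiable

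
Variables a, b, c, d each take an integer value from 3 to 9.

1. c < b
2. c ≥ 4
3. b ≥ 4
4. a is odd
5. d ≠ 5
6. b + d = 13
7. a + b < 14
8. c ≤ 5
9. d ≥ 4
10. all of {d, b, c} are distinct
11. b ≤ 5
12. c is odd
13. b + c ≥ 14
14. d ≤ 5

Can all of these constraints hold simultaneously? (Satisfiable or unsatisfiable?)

Constraints 2, 3, 8, 9, 11, and 14 confine each of d, b, c to the 2 values {4, 5}.
Constraint 10 requires all 3 of them to be distinct, but only 2 values are available — impossible by the pigeonhole principle.

Unsatisfiable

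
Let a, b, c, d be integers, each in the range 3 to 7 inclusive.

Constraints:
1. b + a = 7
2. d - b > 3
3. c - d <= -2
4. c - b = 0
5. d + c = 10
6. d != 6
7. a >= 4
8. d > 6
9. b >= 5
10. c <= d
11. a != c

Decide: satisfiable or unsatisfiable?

Unsatisfiable

From constraint 9: b ≥ 5. From constraint 7: a ≥ 4. Hence b + a ≥ 9. But constraint 1 requires b + a = 7, and 7 < 9. Contradiction.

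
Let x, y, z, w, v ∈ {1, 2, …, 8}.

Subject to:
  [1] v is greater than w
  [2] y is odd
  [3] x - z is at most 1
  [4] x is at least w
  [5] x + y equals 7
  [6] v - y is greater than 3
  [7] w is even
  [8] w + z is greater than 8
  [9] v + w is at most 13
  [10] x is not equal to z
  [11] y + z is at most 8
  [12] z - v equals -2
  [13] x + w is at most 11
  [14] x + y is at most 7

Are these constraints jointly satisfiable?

Satisfiable

Try x = 4, y = 3, z = 5, w = 4, v = 7.
Check constraint 3: x - z = -1; constraint 5: x + y = 7. The remaining constraints are straightforward to verify.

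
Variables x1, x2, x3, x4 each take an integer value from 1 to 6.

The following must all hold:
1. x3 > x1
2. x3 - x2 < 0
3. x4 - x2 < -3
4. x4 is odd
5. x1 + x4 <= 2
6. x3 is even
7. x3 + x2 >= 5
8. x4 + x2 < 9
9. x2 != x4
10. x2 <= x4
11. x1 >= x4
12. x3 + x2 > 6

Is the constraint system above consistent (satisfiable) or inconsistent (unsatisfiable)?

Constraints 1, 2, 10, and 11 give x3 < x2, x2 ≤ x4, x4 ≤ x1, x1 < x3. Chaining: x3 < x2 ≤ x4 ≤ x1 < x3, which forces x3 < x3 — impossible.

Unsatisfiable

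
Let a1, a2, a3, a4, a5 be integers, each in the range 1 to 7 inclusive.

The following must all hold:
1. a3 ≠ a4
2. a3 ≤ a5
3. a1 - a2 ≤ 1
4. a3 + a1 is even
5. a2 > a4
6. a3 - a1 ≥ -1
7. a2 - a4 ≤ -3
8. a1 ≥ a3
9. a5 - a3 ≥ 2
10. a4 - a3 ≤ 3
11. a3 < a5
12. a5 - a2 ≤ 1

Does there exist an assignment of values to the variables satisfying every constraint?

Unsatisfiable

Constraints 7, 9, 10, and 12 give a4 − a2 ≥ 3, a2 − a5 ≥ -1, a5 − a3 ≥ 2, a3 − a4 ≥ -3.
Adding all 4 inequalities: the left sides telescope to 0, and the right sides sum to 3 + (-1) + 2 + (-3) = 1. So 0 ≥ 1, which is false.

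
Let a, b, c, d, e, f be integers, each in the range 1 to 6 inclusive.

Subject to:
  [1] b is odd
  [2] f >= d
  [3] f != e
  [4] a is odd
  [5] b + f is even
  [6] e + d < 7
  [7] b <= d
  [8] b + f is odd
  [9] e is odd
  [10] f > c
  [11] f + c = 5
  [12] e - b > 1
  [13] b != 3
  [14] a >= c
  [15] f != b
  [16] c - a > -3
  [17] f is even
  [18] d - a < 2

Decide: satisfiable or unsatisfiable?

Constraint 1 makes b odd and constraint 17 makes f even, so b + f must be odd. Constraint 5 says b + f is even — contradiction.

Unsatisfiable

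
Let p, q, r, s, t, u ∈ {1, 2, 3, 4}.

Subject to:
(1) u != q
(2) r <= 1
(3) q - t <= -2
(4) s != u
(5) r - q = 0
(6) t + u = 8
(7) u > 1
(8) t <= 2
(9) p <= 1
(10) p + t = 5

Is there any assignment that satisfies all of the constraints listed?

From constraint 9: p ≤ 1. From constraint 8: t ≤ 2. Hence p + t ≤ 3. But constraint 10 requires p + t = 5, and 5 > 3. Contradiction.

Unsatisfiable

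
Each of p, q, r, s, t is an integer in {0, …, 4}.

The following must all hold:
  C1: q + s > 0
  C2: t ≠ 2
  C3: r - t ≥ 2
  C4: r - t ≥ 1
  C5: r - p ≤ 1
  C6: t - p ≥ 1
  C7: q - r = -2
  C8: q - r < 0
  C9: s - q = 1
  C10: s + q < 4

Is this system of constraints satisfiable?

Unsatisfiable

Constraints 3, 5, and 6 give r − t ≥ 2, t − p ≥ 1, p − r ≥ -1.
Adding all 3 inequalities: the left sides telescope to 0, and the right sides sum to 2 + 1 + (-1) = 2. So 0 ≥ 2, which is false.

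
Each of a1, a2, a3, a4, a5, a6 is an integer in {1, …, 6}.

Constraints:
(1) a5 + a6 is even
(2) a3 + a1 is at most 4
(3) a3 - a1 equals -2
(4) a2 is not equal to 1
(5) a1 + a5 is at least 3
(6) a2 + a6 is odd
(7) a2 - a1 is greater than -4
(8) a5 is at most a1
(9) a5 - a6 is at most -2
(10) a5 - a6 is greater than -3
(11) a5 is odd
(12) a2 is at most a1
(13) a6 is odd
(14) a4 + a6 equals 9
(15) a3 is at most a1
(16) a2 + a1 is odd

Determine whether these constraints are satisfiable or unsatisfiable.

Satisfiable

The assignment a1 = 3, a2 = 2, a3 = 1, a4 = 6, a5 = 1, a6 = 3 works:
  constraint 2 holds since a3 + a1 = 4.
  constraint 3 holds since a3 - a1 = -2.
The rest check out directly.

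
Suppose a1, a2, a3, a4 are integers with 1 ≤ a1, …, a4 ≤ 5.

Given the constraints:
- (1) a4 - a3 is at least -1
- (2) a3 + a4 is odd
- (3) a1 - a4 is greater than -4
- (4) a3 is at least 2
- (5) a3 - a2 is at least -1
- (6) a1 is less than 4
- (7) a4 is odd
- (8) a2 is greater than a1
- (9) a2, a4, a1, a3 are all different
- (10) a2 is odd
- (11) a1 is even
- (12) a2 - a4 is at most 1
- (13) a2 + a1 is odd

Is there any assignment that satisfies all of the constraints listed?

Try a1 = 2, a2 = 3, a3 = 4, a4 = 5.
Check constraint 1: a4 - a3 = 1; constraint 3: a1 - a4 = -3. The remaining constraints are straightforward to verify.

Satisfiable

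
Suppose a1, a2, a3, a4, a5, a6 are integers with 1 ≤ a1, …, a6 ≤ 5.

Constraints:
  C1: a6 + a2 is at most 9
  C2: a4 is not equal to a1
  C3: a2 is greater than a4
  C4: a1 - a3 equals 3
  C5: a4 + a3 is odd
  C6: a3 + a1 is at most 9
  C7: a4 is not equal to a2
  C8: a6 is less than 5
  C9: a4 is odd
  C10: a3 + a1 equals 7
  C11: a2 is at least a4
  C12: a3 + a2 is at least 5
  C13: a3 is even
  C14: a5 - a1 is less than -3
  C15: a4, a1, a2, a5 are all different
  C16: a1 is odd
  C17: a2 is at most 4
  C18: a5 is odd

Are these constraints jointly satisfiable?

Satisfiable

The assignment a1 = 5, a2 = 4, a3 = 2, a4 = 3, a5 = 1, a6 = 2 works:
  constraint 1 holds since a6 + a2 = 6.
  constraint 4 holds since a1 - a3 = 3.
  constraint 6 holds since a3 + a1 = 7.
The rest check out directly.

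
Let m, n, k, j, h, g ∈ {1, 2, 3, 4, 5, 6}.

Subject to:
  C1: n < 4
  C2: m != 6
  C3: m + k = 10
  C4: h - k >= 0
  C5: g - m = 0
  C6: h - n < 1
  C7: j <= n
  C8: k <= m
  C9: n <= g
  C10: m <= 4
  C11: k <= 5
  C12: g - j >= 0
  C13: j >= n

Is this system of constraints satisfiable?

From constraint 10: m ≤ 4. From constraint 11: k ≤ 5. Hence m + k ≤ 9. But constraint 3 requires m + k = 10, and 10 > 9. Contradiction.

Unsatisfiable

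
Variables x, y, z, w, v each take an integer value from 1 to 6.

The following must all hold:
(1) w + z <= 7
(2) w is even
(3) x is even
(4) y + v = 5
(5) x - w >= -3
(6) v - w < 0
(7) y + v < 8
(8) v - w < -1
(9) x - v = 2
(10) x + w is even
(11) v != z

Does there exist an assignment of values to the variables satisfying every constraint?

Satisfiable

Try x = 6, y = 1, z = 1, w = 6, v = 4.
Check constraint 1: w + z = 7; constraint 4: y + v = 5; constraint 5: x - w = 0. The remaining constraints are straightforward to verify.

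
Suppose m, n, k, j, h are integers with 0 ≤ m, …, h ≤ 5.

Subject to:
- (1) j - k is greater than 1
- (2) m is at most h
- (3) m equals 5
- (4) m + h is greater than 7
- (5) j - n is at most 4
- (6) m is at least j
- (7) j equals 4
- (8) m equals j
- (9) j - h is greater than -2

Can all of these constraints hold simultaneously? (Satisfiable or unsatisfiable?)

Unsatisfiable

Constraint 3 fixes m = 5 and constraint 7 fixes j = 4, but constraint 8 requires m = j. Since 5 ≠ 4, contradiction.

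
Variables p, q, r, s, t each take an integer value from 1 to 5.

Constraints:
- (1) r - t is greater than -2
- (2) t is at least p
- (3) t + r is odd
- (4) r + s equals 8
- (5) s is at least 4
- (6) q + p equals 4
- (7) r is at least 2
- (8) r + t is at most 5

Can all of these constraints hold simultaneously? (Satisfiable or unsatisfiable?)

Satisfiable

One satisfying assignment is p = 2, q = 2, r = 3, s = 5, t = 2.
For the less obvious constraints — constraint 1: r - t = 1; constraint 4: r + s = 8 — and the others hold by inspection.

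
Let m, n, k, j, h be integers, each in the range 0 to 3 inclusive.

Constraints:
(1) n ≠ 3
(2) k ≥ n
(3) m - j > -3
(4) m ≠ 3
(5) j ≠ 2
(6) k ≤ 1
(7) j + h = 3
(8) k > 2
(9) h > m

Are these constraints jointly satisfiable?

Unsatisfiable

From constraint 8: k ≥ 3. From constraint 6: k ≤ 1. But 1 < 3, so no value of k works.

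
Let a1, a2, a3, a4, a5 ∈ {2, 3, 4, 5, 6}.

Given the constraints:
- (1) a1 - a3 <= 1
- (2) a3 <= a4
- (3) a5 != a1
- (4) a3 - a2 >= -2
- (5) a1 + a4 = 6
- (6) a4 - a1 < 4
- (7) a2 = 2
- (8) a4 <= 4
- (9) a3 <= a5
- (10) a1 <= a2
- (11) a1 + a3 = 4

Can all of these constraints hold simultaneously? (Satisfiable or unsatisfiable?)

Satisfiable

One satisfying assignment is a1 = 2, a2 = 2, a3 = 2, a4 = 4, a5 = 4.
For the less obvious constraints — constraint 1: a1 - a3 = 0; constraint 4: a3 - a2 = 0 — and the others hold by inspection.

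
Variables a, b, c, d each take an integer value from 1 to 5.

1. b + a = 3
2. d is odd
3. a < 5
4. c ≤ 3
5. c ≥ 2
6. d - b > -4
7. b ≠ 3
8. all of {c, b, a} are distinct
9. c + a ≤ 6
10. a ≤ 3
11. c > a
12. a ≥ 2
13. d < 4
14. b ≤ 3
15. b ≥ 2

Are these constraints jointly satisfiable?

Unsatisfiable

Constraints 4, 5, 10, 12, 14, and 15 confine each of c, b, a to the 2 values {2, 3}.
Constraint 8 requires all 3 of them to be distinct, but only 2 values are available — impossible by the pigeonhole principle.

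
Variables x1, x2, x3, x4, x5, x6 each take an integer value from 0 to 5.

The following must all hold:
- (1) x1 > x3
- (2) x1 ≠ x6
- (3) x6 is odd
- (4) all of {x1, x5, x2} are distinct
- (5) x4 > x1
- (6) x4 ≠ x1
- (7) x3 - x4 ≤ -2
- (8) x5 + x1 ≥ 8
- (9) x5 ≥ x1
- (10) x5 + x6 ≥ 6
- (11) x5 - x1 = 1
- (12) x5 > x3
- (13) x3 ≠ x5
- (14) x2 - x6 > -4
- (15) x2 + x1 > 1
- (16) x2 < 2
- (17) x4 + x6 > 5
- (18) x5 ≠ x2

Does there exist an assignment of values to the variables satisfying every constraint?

Satisfiable

One satisfying assignment is x1 = 4, x2 = 0, x3 = 3, x4 = 5, x5 = 5, x6 = 3.
For the less obvious constraints — constraint 7: x3 - x4 = -2; constraint 8: x5 + x1 = 9; constraint 10: x5 + x6 = 8 — and the others hold by inspection.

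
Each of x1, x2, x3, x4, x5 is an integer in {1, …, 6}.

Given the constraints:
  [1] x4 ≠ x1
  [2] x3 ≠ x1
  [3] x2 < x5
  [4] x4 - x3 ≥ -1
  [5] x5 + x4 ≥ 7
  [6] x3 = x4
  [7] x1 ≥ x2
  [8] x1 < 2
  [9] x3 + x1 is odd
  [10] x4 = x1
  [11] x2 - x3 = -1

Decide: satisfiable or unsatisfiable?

Unsatisfiable

From constraints 6 and 10, x3 = x4 = x1, so x3 = x1. But constraint 2 says x3 ≠ x1. Contradiction.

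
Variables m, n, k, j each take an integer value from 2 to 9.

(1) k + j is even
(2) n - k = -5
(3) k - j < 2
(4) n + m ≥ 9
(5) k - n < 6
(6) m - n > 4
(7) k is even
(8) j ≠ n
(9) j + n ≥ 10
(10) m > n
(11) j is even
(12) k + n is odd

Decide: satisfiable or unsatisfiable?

Satisfiable

Setting (m, n, k, j) = (8, 3, 8, 8) satisfies everything: constraint 2: n - k = -5; constraint 3: k - j = 0; constraint 4: n + m = 11, and the others follow.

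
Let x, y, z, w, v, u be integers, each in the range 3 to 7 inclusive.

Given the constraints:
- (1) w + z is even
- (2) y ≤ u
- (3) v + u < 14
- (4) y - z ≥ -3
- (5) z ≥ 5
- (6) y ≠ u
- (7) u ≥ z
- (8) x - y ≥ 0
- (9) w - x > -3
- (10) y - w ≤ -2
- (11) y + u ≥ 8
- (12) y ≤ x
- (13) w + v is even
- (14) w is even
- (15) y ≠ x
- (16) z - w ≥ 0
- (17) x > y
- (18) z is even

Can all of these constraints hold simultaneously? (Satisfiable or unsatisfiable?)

The assignment x = 6, y = 4, z = 6, w = 6, v = 6, u = 6 works:
  constraint 3 holds since v + u = 12.
  constraint 4 holds since y - z = -2.
The rest check out directly.

Satisfiable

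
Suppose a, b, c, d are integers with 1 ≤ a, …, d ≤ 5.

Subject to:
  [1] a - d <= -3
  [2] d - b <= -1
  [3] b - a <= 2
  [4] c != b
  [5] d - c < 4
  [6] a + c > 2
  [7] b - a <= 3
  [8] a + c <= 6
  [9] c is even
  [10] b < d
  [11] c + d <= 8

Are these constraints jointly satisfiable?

Unsatisfiable

Constraints 1, 2, and 3 give d − a ≥ 3, a − b ≥ -2, b − d ≥ 1.
Adding all 3 inequalities: the left sides telescope to 0, and the right sides sum to 3 + (-2) + 1 = 2. So 0 ≥ 2, which is false.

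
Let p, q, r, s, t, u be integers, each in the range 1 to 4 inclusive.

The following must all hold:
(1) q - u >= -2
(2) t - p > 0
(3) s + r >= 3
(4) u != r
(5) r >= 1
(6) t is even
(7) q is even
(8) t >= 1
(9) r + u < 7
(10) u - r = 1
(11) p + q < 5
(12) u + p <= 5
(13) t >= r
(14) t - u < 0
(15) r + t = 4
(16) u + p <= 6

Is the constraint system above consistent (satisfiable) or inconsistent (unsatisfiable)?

Satisfiable

Take p = 1, q = 2, r = 2, s = 2, t = 2, u = 3. Then constraint 1: q - u = -1; constraint 2: t - p = 1; constraint 3: s + r = 4, and every other listed constraint is also met.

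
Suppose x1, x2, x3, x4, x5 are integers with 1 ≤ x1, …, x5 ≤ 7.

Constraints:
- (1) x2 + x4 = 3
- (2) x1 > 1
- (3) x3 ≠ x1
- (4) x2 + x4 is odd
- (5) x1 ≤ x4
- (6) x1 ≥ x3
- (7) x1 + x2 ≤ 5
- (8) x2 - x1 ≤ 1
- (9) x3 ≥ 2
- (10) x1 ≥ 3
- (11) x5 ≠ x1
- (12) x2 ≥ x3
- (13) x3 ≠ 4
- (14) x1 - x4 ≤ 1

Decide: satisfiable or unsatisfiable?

From constraints 9 and 12: x2 ≥ x3 ≥ 2. From constraints 5 and 10: x4 ≥ x1 ≥ 3. Hence x2 + x4 ≥ 5. But constraint 1 requires x2 + x4 = 3, and 3 < 5. Contradiction.

Unsatisfiable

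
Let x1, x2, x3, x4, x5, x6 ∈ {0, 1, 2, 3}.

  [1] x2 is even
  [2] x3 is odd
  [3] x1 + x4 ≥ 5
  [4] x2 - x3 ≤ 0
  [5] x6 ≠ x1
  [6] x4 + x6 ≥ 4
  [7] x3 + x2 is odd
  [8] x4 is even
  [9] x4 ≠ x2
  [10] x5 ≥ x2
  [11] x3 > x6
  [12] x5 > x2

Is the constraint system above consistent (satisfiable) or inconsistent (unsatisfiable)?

Satisfiable

Take x1 = 3, x2 = 0, x3 = 3, x4 = 2, x5 = 1, x6 = 2. Then constraint 3: x1 + x4 = 5; constraint 4: x2 - x3 = -3; constraint 6: x4 + x6 = 4, and every other listed constraint is also met.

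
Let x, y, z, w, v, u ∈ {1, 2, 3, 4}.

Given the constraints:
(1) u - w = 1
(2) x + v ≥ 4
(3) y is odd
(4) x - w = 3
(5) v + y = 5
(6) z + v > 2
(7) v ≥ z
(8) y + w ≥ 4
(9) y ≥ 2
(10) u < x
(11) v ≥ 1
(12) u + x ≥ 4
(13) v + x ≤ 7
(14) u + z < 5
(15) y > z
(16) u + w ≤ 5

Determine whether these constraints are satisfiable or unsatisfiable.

Setting (x, y, z, w, v, u) = (4, 3, 2, 1, 2, 2) satisfies everything: constraint 1: u - w = 1; constraint 2: x + v = 6; constraint 4: x - w = 3, and the others follow.

Satisfiable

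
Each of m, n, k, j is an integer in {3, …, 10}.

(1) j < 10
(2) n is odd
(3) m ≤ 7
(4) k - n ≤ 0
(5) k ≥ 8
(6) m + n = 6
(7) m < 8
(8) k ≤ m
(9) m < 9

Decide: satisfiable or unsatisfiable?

Unsatisfiable

From constraints 5 and 8: m ≥ k and k ≥ 8, so m ≥ 8. From constraint 7: m ≤ 7. But 7 < 8, so no value of m works.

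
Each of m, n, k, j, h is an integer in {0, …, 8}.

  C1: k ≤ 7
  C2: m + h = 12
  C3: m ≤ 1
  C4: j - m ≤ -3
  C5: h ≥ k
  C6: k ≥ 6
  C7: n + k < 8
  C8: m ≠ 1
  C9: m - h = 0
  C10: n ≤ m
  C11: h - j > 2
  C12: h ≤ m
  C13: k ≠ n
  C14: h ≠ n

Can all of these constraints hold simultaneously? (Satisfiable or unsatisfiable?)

From constraints 5 and 6: h ≥ k and k ≥ 6, so h ≥ 6. From constraints 3 and 12: h ≤ m and m ≤ 1, so h ≤ 1. But 1 < 6, so no value of h works.

Unsatisfiable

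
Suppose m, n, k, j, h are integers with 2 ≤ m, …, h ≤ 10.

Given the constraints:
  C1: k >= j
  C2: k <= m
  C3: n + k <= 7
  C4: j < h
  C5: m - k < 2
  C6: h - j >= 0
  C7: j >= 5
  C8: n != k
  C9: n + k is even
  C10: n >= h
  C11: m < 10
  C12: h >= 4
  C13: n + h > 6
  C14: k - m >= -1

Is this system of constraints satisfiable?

From constraints 10 and 12: n ≥ h ≥ 4. From constraints 1 and 7: k ≥ j ≥ 5. Hence n + k ≥ 9. But constraint 3 requires n + k ≤ 7, and 7 < 9. Contradiction.

Unsatisfiable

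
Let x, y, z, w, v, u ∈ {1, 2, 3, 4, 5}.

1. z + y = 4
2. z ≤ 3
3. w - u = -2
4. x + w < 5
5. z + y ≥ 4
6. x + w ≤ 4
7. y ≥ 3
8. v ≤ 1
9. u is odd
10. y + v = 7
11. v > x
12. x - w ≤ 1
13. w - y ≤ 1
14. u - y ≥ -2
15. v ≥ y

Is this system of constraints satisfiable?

Unsatisfiable

From constraints 7 and 15: v ≥ y and y ≥ 3, so v ≥ 3. From constraint 8: v ≤ 1. But 1 < 3, so no value of v works.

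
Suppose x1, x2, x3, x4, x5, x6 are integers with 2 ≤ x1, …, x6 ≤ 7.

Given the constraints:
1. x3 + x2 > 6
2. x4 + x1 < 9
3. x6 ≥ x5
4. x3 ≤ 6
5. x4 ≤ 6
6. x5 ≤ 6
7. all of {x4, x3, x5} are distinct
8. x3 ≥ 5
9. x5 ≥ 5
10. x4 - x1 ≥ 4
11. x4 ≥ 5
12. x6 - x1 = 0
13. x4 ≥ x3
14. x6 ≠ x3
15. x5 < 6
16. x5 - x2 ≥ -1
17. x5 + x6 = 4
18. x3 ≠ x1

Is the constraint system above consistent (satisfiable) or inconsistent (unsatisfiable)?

Constraints 4, 5, 6, 8, 9, and 11 confine each of x4, x3, x5 to the 2 values {5, 6}.
Constraint 7 requires all 3 of them to be distinct, but only 2 values are available — impossible by the pigeonhole principle.

Unsatisfiable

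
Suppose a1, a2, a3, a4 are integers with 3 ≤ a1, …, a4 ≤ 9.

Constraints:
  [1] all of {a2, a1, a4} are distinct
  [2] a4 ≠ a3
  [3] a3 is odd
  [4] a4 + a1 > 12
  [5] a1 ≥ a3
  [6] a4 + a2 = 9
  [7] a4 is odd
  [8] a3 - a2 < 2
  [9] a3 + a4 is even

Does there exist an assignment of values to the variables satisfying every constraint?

Take a1 = 8, a2 = 4, a3 = 3, a4 = 5. Then constraint 4: a4 + a1 = 13; constraint 6: a4 + a2 = 9; constraint 8: a3 - a2 = -1, and every other listed constraint is also met.

Satisfiable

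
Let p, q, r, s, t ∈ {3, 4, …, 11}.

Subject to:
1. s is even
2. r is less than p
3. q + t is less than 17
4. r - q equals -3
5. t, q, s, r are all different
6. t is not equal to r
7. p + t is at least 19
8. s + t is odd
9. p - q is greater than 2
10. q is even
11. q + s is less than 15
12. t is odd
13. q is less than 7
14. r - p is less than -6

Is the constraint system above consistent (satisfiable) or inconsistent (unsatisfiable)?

One satisfying assignment is p = 10, q = 6, r = 3, s = 8, t = 9.
For the less obvious constraints — constraint 3: q + t = 15; constraint 4: r - q = -3; constraint 7: p + t = 19 — and the others hold by inspection.

Satisfiable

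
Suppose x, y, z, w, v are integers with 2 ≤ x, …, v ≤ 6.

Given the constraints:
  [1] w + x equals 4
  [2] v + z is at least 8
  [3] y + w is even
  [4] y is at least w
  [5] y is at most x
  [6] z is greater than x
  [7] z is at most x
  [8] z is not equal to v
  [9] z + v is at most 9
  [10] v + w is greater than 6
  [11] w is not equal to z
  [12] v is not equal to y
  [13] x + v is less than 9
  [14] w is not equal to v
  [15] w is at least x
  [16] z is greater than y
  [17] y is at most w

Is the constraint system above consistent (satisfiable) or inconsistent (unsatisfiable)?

Constraints 4, 7, 15, and 16 give x ≤ w, w ≤ y, y < z, z ≤ x. Chaining: x ≤ w ≤ y < z ≤ x, which forces x < x — impossible.

Unsatisfiable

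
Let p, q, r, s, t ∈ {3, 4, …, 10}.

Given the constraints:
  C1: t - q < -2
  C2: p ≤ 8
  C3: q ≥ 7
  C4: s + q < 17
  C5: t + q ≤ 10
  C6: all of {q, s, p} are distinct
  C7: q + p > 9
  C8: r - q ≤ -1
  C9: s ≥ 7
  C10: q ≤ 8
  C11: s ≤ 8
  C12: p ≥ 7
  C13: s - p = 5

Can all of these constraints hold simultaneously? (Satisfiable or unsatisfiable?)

Unsatisfiable

Constraints 2, 3, 9, 10, 11, and 12 confine each of q, s, p to the 2 values {7, 8}.
Constraint 6 requires all 3 of them to be distinct, but only 2 values are available — impossible by the pigeonhole principle.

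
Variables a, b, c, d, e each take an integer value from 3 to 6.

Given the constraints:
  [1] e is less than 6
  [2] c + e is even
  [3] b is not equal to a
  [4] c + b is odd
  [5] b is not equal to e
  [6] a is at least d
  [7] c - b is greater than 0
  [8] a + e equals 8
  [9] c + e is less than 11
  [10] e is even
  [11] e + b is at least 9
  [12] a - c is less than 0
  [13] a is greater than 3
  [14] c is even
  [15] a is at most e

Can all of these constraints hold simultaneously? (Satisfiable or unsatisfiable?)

Satisfiable

One satisfying assignment is a = 4, b = 5, c = 6, d = 4, e = 4.
For the less obvious constraints — constraint 7: c - b = 1; constraint 8: a + e = 8; constraint 9: c + e = 10 — and the others hold by inspection.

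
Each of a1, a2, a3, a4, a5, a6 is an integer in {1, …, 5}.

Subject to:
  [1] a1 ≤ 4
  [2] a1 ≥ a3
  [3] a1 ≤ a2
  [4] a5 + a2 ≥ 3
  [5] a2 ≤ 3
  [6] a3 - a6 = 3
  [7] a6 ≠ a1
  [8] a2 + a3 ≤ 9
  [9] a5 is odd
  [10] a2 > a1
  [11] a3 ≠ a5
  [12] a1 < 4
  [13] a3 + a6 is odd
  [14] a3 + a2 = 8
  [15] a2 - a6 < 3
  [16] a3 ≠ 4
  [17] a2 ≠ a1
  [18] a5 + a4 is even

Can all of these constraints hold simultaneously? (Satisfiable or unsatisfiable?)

From constraints 1 and 2: a3 ≤ a1 ≤ 4. From constraint 5: a2 ≤ 3. Hence a3 + a2 ≤ 7. But constraint 14 requires a3 + a2 = 8, and 8 > 7. Contradiction.

Unsatisfiable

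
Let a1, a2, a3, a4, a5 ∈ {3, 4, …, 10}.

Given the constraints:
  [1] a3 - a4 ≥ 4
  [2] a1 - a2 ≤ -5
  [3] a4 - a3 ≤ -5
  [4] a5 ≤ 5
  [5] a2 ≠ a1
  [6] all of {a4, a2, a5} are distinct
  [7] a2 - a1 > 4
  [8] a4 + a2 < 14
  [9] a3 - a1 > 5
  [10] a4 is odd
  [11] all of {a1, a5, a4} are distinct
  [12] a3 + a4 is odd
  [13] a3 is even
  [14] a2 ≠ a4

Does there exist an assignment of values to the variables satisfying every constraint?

Satisfiable

Take a1 = 4, a2 = 9, a3 = 10, a4 = 3, a5 = 5. Then constraint 1: a3 - a4 = 7; constraint 2: a1 - a2 = -5, and every other listed constraint is also met.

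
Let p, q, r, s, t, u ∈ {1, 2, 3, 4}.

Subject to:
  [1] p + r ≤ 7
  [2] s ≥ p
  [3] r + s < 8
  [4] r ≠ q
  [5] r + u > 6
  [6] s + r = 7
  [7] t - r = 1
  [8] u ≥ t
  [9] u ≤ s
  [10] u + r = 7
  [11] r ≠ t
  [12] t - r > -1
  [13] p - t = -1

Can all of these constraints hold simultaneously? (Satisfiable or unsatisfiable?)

Satisfiable

Setting (p, q, r, s, t, u) = (3, 4, 3, 4, 4, 4) satisfies everything: constraint 1: p + r = 6; constraint 3: r + s = 7, and the others follow.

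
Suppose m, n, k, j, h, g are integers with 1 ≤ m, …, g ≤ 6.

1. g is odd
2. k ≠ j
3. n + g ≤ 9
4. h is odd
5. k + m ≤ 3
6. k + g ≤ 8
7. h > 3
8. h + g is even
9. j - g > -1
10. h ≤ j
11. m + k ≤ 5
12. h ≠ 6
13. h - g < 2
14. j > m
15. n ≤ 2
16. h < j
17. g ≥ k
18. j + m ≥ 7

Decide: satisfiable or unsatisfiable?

Satisfiable

Take m = 1, n = 2, k = 2, j = 6, h = 5, g = 5. Then constraint 3: n + g = 7; constraint 5: k + m = 3; constraint 6: k + g = 7, and every other listed constraint is also met.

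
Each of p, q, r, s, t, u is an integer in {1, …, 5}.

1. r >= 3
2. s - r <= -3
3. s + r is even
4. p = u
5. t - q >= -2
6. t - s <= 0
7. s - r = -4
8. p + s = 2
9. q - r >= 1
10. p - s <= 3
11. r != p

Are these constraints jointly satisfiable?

Constraints 2, 5, 6, and 9 give t − q ≥ -2, q − r ≥ 1, r − s ≥ 3, s − t ≥ 0.
Adding all 4 inequalities: the left sides telescope to 0, and the right sides sum to (-2) + 1 + 3 + 0 = 2. So 0 ≥ 2, which is false.

Unsatisfiable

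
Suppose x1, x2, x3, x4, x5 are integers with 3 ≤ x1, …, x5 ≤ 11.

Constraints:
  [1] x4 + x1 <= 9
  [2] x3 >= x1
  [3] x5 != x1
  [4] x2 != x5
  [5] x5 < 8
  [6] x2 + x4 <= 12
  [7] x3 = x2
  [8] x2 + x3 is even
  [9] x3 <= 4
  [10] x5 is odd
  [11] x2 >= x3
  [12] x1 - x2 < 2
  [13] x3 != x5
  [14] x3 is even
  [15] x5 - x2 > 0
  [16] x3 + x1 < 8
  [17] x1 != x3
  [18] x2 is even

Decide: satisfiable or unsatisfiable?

One satisfying assignment is x1 = 3, x2 = 4, x3 = 4, x4 = 5, x5 = 5.
For the less obvious constraints — constraint 1: x4 + x1 = 8; constraint 6: x2 + x4 = 9 — and the others hold by inspection.

Satisfiable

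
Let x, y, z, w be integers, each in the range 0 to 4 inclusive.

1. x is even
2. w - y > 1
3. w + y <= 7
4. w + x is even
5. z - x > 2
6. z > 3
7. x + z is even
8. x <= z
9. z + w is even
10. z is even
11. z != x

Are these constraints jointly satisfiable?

Satisfiable

The assignment x = 0, y = 1, z = 4, w = 4 works:
  constraint 2 holds since w - y = 3.
  constraint 3 holds since w + y = 5.
  constraint 5 holds since z - x = 4.
The rest check out directly.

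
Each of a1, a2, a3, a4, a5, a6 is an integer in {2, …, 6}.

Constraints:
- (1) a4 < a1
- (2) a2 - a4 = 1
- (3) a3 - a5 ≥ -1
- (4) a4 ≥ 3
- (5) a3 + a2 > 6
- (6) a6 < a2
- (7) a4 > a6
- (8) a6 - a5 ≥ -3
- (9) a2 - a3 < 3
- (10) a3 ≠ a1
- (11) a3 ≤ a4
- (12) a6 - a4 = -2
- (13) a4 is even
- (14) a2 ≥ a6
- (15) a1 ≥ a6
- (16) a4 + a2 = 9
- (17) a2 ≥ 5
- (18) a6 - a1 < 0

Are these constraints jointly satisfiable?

One satisfying assignment is a1 = 5, a2 = 5, a3 = 4, a4 = 4, a5 = 4, a6 = 2.
For the less obvious constraints — constraint 2: a2 - a4 = 1; constraint 3: a3 - a5 = 0; constraint 5: a3 + a2 = 9 — and the others hold by inspection.

Satisfiable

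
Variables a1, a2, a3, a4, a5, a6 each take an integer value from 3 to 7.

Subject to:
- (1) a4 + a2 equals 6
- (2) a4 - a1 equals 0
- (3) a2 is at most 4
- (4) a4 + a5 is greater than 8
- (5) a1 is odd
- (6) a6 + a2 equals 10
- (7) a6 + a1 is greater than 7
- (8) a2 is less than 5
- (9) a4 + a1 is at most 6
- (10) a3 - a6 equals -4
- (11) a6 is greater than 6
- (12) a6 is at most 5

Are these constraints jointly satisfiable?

Unsatisfiable

From constraint 12: a6 ≤ 5. From constraint 3: a2 ≤ 4. Hence a6 + a2 ≤ 9. But constraint 6 requires a6 + a2 = 10, and 10 > 9. Contradiction.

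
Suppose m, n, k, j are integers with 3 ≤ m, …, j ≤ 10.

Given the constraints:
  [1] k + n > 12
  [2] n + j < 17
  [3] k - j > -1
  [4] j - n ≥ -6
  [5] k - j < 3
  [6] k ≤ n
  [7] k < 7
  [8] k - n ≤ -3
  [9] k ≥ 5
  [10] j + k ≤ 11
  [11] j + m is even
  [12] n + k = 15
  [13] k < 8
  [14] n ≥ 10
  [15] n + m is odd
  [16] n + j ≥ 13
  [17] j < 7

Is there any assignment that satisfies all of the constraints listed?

Setting (m, n, k, j) = (9, 10, 5, 5) satisfies everything: constraint 1: k + n = 15; constraint 2: n + j = 15; constraint 3: k - j = 0, and the others follow.

Satisfiable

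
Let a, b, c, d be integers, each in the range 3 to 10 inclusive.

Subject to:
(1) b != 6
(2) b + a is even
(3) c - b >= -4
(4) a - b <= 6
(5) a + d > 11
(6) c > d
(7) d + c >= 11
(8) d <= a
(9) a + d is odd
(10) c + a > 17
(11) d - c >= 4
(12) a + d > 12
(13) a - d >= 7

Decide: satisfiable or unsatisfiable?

Constraints 3, 4, 11, and 13 give d − c ≥ 4, c − b ≥ -4, b − a ≥ -6, a − d ≥ 7.
Adding all 4 inequalities: the left sides telescope to 0, and the right sides sum to 4 + (-4) + (-6) + 7 = 1. So 0 ≥ 1, which is false.

Unsatisfiable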